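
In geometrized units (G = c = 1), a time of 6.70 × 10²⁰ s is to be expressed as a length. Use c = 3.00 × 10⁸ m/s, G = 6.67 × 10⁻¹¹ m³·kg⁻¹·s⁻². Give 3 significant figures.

Time → length via c.
6.70 × 10²⁰ s × (c) = 2.01 × 10²⁹ m

2.01 × 10²⁹ m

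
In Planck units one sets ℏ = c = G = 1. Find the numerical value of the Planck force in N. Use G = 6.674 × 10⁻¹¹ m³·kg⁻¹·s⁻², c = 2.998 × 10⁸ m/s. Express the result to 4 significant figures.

F_P = c⁴/G
  = 8.078 × 10³³ / 6.674 × 10⁻¹¹
  = 1.210 × 10⁴⁴ N

1.210 × 10⁴⁴ N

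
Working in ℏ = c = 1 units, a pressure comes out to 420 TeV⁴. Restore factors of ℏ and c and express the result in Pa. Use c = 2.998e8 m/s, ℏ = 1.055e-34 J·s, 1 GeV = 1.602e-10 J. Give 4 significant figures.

8.743e51 Pa

Pressure is [E]/[L]³ = [E]⁴/(ℏc)³.
1 GeV⁴ → 1/(ℏc)³ × (1 GeV in J)⁴ = 2.082e37 Pa.
Convert the energy scale: 420 TeV⁴ = 4.20e14 GeV⁴.
Result: 4.20e14 × 2.082e37 = 8.743e51 Pa.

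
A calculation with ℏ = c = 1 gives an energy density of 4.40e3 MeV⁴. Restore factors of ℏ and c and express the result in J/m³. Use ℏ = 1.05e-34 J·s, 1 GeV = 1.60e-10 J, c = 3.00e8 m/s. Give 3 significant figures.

[E]/[L]³ = [E]⁴/(ℏc)³; restore (ℏc)⁻³.
1 GeV⁴ → 1/(ℏc)³ × (1 GeV in J)⁴ = 2.10e37 J/m³.
Convert the energy scale: 4.40e3 MeV⁴ = 4.40e-9 GeV⁴.
Result: 4.40e-9 × 2.10e37 = 9.23e28 J/m³.

9.23e28 J/m³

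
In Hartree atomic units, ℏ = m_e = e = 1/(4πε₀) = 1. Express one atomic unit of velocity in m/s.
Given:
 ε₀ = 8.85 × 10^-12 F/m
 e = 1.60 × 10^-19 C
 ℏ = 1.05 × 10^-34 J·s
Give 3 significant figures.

The unique combination of the constants set to 1 with dimensions of velocity is v_au = e²/(4πε₀ℏ).
  = 2.56 × 10^-38 / 1.17 × 10^-44
  = 2.19 × 10^6 m/s

2.19 × 10^6 m/s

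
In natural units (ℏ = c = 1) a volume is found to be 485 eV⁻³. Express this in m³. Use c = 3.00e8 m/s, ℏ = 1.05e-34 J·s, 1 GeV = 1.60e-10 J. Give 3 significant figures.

3.70e-18 m³

Volume is [L]³ = [E]⁻³·(ℏc)³.
1 GeV⁻³ → (ℏc)³ × (1 GeV in J)⁻³ = 7.63e-48 m³.
Convert the energy scale: 485 eV⁻³ = 4.85e29 GeV⁻³.
Result: 4.85e29 × 7.63e-48 = 3.70e-18 m³.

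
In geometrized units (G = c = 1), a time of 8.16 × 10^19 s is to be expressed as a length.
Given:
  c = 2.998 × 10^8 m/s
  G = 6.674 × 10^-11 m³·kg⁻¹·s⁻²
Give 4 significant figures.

Time → length via c.
8.16 × 10^19 s × (c) = 2.446 × 10^28 m

2.446 × 10^28 m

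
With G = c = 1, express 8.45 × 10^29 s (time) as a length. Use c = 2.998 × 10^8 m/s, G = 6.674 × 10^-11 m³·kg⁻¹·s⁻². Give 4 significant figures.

Time → length via c.
8.45 × 10^29 s × (c) = 2.533 × 10^38 m

2.533 × 10^38 m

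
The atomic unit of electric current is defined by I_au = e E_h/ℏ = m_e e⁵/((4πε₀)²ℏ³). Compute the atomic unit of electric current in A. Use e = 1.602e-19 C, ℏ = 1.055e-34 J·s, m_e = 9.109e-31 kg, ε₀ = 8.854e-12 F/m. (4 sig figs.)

6.612e-3 A

I_au = e E_h/ℏ = m_e e⁵/((4πε₀)²ℏ³)
E_h = 4.354e-18 J
e·E_h/ℏ = 6.612e-3 A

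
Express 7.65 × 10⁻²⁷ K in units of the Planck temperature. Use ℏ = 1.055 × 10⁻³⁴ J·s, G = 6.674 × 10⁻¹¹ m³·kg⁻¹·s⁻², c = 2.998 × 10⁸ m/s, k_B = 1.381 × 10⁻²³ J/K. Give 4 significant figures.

5.399 × 10⁻⁵⁹

Planck temperature: T_P = √(ℏc⁵/G) / k_B = 1.417 × 10³² K.
7.65 × 10⁻²⁷ / 1.417 × 10³² = 5.399 × 10⁻⁵⁹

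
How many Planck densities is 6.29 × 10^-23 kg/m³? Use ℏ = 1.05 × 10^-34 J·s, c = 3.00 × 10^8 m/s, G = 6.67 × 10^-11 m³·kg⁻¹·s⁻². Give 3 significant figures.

1.21 × 10^-119

Planck density: ρ_P = c⁵/(ℏG²) = 5.20 × 10^96 kg/m³.
6.29 × 10^-23 / 5.20 × 10^96 = 1.21 × 10^-119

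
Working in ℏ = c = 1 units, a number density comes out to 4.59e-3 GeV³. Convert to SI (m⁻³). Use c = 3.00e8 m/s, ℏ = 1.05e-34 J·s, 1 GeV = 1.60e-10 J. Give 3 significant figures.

Number density is [L]⁻³ = [E]³/(ℏc)³.
1 GeV³ → 1/(ℏc)³ × (1 GeV in J)³ = 1.31e47 m⁻³.
Result: 4.59e-3 × 1.31e47 = 6.02e44 m⁻³.

6.02e44 m⁻³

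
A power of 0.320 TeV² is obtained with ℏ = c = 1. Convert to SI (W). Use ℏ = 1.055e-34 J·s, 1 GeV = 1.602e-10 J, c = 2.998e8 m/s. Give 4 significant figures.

7.784e19 W

Power is [E]/[T] = [E]²/ℏ.
1 GeV² → 1/ℏ × (1 GeV in J)² = 2.433e14 W.
Convert the energy scale: 0.320 TeV² = 3.20e5 GeV².
Result: 3.20e5 × 2.433e14 = 7.784e19 W.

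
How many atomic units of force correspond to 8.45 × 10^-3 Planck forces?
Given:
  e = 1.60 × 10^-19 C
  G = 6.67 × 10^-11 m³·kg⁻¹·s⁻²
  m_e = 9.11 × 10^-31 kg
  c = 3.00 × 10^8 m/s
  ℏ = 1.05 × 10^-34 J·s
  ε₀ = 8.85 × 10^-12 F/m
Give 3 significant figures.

1.23 × 10^49

Planck force: F_P = c⁴/G = 1.21 × 10^44 N
atomic unit of force: F_au = E_h/a₀ = m_e²e⁶/((4πε₀)³ℏ⁴) = 8.33 × 10^-8 N
8.45 × 10^-3 × 1.21 × 10^44 / 8.33 × 10^-8 = 1.23 × 10^49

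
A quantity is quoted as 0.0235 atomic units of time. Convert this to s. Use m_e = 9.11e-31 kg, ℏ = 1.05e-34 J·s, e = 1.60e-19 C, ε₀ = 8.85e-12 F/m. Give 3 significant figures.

5.64e-19 s

One atomic unit of time: τ_au = (4πε₀)²ℏ³/(m_e e⁴) = 2.40e-17 s.
0.0235 × 2.40e-17 s = 5.64e-19 s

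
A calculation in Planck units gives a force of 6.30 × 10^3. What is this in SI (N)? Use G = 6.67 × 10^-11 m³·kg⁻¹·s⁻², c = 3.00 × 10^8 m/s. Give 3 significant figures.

7.65 × 10^47 N

One Planck force: F_P = c⁴/G = 1.21 × 10^44 N.
6.30 × 10^3 × 1.21 × 10^44 N = 7.65 × 10^47 N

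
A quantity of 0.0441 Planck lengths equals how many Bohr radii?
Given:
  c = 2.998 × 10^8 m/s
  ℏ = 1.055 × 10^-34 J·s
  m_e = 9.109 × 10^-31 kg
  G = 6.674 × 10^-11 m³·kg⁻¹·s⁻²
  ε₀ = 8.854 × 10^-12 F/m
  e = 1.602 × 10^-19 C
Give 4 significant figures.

1.346 × 10^-26

Planck length: ℓ_P = √(ℏG/c³) = 1.616 × 10^-35 m
Bohr radius: a₀ = 4πε₀ℏ²/(m_e e²) = 5.297 × 10^-11 m
0.0441 × 1.616 × 10^-35 / 5.297 × 10^-11 = 1.346 × 10^-26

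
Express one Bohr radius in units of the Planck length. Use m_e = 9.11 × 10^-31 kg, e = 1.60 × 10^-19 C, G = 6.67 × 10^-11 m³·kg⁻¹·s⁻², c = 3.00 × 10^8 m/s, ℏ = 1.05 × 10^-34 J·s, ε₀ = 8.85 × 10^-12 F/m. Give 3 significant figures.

3.26 × 10^24

Bohr radius: a₀ = 4πε₀ℏ²/(m_e e²) = 5.26 × 10^-11 m
Planck length: ℓ_P = √(ℏG/c³) = 1.61 × 10^-35 m
ratio = 5.26 × 10^-11 / 1.61 × 10^-35 = 3.26 × 10^24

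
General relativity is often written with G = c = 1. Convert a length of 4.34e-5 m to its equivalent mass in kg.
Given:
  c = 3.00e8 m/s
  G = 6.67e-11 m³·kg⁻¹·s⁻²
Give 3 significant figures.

Length → mass via c²/G.
4.34e-5 m × (c²/G) = 5.86e22 kg

5.86e22 kg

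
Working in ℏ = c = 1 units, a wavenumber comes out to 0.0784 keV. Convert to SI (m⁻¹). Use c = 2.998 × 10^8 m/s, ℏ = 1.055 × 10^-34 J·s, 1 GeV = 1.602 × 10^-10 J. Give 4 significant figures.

3.971 × 10^8 m⁻¹

Inverse length is [E]/(ℏc).
1 GeV → 1/(ℏc) × (1 GeV in J) = 5.065 × 10^15 m⁻¹.
Convert the energy scale: 0.0784 keV = 7.84 × 10^-8 GeV.
Result: 7.84 × 10^-8 × 5.065 × 10^15 = 3.971 × 10^8 m⁻¹.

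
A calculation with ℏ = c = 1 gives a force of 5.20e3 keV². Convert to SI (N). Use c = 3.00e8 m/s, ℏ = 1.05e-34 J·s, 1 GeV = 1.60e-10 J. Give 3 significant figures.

Force is [E]/[L] = [E]²/(ℏc); restore (ℏc)⁻¹.
1 GeV² → 1/(ℏc) × (1 GeV in J)² = 8.13e5 N.
Convert the energy scale: 5.20e3 keV² = 5.20e-9 GeV².
Result: 5.20e-9 × 8.13e5 = 4.23e-3 N.

4.23e-3 N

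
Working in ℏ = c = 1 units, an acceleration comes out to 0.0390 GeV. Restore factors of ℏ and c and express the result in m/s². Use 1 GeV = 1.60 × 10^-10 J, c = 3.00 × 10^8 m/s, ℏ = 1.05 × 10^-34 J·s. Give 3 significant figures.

1.78 × 10^31 m/s²

Acceleration is [L]/[T]² = c·[E]/ℏ.
1 GeV → c/ℏ × (1 GeV in J) = 4.57 × 10^32 m/s².
Result: 0.0390 × 4.57 × 10^32 = 1.78 × 10^31 m/s².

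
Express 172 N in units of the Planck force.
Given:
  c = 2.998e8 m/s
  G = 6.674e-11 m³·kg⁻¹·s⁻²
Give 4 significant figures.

Planck force: F_P = c⁴/G = 1.210e44 N.
172 / 1.210e44 = 1.421e-42

1.421e-42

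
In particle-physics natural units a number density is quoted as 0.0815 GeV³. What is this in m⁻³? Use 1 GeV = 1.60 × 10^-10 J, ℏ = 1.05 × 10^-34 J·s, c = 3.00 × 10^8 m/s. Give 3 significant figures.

1.07 × 10^46 m⁻³

Number density is [L]⁻³ = [E]³/(ℏc)³.
1 GeV³ → 1/(ℏc)³ × (1 GeV in J)³ = 1.31 × 10^47 m⁻³.
Result: 0.0815 × 1.31 × 10^47 = 1.07 × 10^46 m⁻³.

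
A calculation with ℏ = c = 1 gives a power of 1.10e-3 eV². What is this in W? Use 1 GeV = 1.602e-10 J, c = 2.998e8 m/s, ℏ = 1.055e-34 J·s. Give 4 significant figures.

Power is [E]/[T] = [E]²/ℏ.
1 GeV² → 1/ℏ × (1 GeV in J)² = 2.433e14 W.
Convert the energy scale: 1.10e-3 eV² = 1.10e-21 GeV².
Result: 1.10e-21 × 2.433e14 = 2.676e-7 W.

2.676e-7 W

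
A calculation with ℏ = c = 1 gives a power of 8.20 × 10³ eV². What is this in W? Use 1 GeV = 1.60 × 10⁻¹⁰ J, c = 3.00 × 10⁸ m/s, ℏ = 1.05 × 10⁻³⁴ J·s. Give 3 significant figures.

Power is [E]/[T] = [E]²/ℏ.
1 GeV² → 1/ℏ × (1 GeV in J)² = 2.44 × 10¹⁴ W.
Convert the energy scale: 8.20 × 10³ eV² = 8.20 × 10⁻¹⁵ GeV².
Result: 8.20 × 10⁻¹⁵ × 2.44 × 10¹⁴ = 2 W.

2 W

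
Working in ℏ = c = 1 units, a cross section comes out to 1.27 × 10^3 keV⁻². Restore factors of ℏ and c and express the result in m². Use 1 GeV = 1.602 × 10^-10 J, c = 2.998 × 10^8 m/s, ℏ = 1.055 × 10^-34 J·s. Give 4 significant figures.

Area is [L]² = [E]⁻²·(ℏc)²; restore (ℏc)².
1 GeV⁻² → (ℏc)² × (1 GeV in J)⁻² = 3.898 × 10^-32 m².
Convert the energy scale: 1.27 × 10^3 keV⁻² = 1.27 × 10^15 GeV⁻².
Result: 1.27 × 10^15 × 3.898 × 10^-32 = 4.950 × 10^-17 m².

4.950 × 10^-17 m²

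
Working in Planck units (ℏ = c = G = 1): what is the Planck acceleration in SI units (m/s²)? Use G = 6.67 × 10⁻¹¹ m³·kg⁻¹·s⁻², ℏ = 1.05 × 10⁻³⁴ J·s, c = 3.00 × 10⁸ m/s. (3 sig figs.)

5.59 × 10⁵¹ m/s²

From ℏ = c = G = 1 the acceleration scale is a_P = √(c⁷/(ℏG)).
  = √(3.12 × 10¹⁰³)
  = 5.59 × 10⁵¹ m/s²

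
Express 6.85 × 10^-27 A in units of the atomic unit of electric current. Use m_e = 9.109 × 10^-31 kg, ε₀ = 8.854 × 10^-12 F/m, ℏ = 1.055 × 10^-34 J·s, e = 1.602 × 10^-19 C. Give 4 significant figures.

atomic unit of electric current: I_au = e E_h/ℏ = m_e e⁵/((4πε₀)²ℏ³) = 6.612 × 10^-3 A.
6.85 × 10^-27 / 6.612 × 10^-3 = 1.036 × 10^-24

1.036 × 10^-24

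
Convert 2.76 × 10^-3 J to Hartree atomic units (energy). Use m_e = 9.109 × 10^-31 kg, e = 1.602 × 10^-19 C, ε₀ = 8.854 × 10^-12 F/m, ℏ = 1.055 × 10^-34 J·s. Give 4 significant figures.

6.339 × 10^14

hartree: E_h = m_e e⁴/(4πε₀ℏ)² = 4.354 × 10^-18 J.
2.76 × 10^-3 / 4.354 × 10^-18 = 6.339 × 10^14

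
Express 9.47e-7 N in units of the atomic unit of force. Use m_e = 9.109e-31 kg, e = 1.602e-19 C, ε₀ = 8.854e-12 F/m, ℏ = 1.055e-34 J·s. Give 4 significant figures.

11.52

atomic unit of force: F_au = E_h/a₀ = m_e²e⁶/((4πε₀)³ℏ⁴) = 8.220e-8 N.
9.47e-7 / 8.220e-8 = 11.52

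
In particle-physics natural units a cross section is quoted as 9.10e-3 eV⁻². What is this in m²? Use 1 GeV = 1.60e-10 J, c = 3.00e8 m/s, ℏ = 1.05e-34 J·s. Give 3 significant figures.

3.53e-16 m²

Area is [L]² = [E]⁻²·(ℏc)²; restore (ℏc)².
1 GeV⁻² → (ℏc)² × (1 GeV in J)⁻² = 3.88e-32 m².
Convert the energy scale: 9.10e-3 eV⁻² = 9.10e15 GeV⁻².
Result: 9.10e15 × 3.88e-32 = 3.53e-16 m².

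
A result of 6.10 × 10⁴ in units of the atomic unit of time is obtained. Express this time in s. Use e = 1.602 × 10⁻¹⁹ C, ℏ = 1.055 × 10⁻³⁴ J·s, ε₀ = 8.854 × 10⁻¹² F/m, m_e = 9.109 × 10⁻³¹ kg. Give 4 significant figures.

1.478 × 10⁻¹² s

One atomic unit of time: τ_au = (4πε₀)²ℏ³/(m_e e⁴) = 2.423 × 10⁻¹⁷ s.
6.10 × 10⁴ × 2.423 × 10⁻¹⁷ s = 1.478 × 10⁻¹² s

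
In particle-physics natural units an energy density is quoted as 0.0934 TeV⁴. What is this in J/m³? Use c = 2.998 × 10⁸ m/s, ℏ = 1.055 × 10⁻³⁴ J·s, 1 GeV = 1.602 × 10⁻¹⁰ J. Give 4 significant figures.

[E]/[L]³ = [E]⁴/(ℏc)³; restore (ℏc)⁻³.
1 GeV⁴ → 1/(ℏc)³ × (1 GeV in J)⁴ = 2.082 × 10³⁷ J/m³.
Convert the energy scale: 0.0934 TeV⁴ = 9.34 × 10¹⁰ GeV⁴.
Result: 9.34 × 10¹⁰ × 2.082 × 10³⁷ = 1.944 × 10⁴⁸ J/m³.

1.944 × 10⁴⁸ J/m³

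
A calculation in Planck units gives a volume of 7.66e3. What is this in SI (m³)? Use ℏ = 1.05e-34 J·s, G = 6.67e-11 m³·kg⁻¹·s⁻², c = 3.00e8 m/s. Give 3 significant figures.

3.20e-101 m³

One Planck volume: V_P = (ℏG/c³)^(3/2) = 4.18e-105 m³.
7.66e3 × 4.18e-105 m³ = 3.20e-101 m³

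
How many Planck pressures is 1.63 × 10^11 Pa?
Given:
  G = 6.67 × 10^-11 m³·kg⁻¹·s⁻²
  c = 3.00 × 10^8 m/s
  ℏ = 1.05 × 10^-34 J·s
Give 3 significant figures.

3.48 × 10^-103

Planck pressure: p_P = c⁷/(ℏG²) = 4.68 × 10^113 Pa.
1.63 × 10^11 / 4.68 × 10^113 = 3.48 × 10^-103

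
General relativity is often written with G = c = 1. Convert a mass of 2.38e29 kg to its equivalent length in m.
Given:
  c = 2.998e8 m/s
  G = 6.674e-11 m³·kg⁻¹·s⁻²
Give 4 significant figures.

In G = c = 1 units mass has dimensions of length; the conversion factor is G/c².
2.38e29 kg × (G/c²) = 176.7 m

176.7 m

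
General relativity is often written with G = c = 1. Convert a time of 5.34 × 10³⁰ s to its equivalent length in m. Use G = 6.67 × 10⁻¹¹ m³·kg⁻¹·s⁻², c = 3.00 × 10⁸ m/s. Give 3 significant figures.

Time → length via c.
5.34 × 10³⁰ s × (c) = 1.60 × 10³⁹ m

1.60 × 10³⁹ m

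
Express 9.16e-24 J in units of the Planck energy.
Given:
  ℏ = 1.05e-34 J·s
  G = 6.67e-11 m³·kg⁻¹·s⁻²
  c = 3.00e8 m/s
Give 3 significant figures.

4.68e-33

Planck energy: E_P = √(ℏc⁵/G) = 1.96e9 J.
9.16e-24 / 1.96e9 = 4.68e-33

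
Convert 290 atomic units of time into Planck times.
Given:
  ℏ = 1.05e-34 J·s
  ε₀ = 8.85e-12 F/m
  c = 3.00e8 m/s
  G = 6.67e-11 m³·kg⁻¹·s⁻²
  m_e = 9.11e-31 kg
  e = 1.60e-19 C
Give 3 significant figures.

atomic unit of time: τ_au = (4πε₀)²ℏ³/(m_e e⁴) = 2.40e-17 s
Planck time: t_P = √(ℏG/c⁵) = 5.37e-44 s
290 × 2.40e-17 / 5.37e-44 = 1.30e29

1.30e29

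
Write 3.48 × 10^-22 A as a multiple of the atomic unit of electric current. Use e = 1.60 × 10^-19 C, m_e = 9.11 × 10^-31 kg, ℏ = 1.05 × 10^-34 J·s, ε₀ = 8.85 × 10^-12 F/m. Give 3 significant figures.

5.22 × 10^-20

atomic unit of electric current: I_au = e E_h/ℏ = m_e e⁵/((4πε₀)²ℏ³) = 6.67 × 10^-3 A.
3.48 × 10^-22 / 6.67 × 10^-3 = 5.22 × 10^-20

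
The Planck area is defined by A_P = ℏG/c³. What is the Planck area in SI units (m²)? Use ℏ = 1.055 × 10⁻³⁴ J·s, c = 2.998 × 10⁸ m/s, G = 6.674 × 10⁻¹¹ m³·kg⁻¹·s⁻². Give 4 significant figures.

A_P = ℏG/c³
  = 7.041 × 10⁻⁴⁵ / 2.695 × 10²⁵
  = 2.613 × 10⁻⁷⁰ m²

2.613 × 10⁻⁷⁰ m²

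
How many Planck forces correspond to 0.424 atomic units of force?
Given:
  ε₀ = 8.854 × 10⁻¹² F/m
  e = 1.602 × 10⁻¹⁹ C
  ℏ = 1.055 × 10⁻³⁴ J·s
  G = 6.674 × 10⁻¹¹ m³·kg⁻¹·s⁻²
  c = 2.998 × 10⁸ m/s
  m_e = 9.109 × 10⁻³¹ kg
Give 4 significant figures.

2.879 × 10⁻⁵²

atomic unit of force: F_au = E_h/a₀ = m_e²e⁶/((4πε₀)³ℏ⁴) = 8.220 × 10⁻⁸ N
Planck force: F_P = c⁴/G = 1.210 × 10⁴⁴ N
0.424 × 8.220 × 10⁻⁸ / 1.210 × 10⁴⁴ = 2.879 × 10⁻⁵²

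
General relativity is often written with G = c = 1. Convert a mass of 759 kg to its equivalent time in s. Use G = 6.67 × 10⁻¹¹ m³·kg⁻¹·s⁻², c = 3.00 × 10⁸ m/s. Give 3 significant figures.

1.88 × 10⁻³³ s

Mass → time via G/c³.
759 kg × (G/c³) = 1.88 × 10⁻³³ s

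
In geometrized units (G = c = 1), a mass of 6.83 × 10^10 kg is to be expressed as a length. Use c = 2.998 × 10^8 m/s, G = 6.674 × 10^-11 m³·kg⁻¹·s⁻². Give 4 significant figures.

In G = c = 1 units mass has dimensions of length; the conversion factor is G/c².
6.83 × 10^10 kg × (G/c²) = 5.072 × 10^-17 m

5.072 × 10^-17 m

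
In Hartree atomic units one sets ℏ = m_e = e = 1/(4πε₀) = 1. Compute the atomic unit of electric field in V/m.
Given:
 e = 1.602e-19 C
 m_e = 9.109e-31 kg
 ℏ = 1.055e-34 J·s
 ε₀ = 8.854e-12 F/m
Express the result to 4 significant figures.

E_au = E_h/(e a₀) = m_e²e⁵/((4πε₀)³ℏ⁴)
E_h = 4.354e-18 J
a₀ = 5.297e-11 m
E_h/(e·a₀) = 5.131e11 V/m

5.131e11 V/m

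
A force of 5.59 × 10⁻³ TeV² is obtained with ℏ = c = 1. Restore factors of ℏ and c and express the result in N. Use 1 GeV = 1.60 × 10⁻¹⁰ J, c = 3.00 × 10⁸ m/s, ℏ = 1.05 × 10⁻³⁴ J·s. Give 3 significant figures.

Force is [E]/[L] = [E]²/(ℏc); restore (ℏc)⁻¹.
1 GeV² → 1/(ℏc) × (1 GeV in J)² = 8.13 × 10⁵ N.
Convert the energy scale: 5.59 × 10⁻³ TeV² = 5.59 × 10³ GeV².
Result: 5.59 × 10³ × 8.13 × 10⁵ = 4.54 × 10⁹ N.

4.54 × 10⁹ N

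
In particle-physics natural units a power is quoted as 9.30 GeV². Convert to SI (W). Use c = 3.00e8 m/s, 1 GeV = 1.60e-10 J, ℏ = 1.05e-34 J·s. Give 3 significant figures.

Power is [E]/[T] = [E]²/ℏ.
1 GeV² → 1/ℏ × (1 GeV in J)² = 2.44e14 W.
Result: 9.30 × 2.44e14 = 2.27e15 W.

2.27e15 W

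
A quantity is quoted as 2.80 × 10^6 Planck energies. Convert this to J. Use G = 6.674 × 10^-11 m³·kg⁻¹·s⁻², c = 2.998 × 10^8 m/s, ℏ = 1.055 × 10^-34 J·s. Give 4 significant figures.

One Planck energy: E_P = √(ℏc⁵/G) = 1.957 × 10^9 J.
2.80 × 10^6 × 1.957 × 10^9 J = 5.479 × 10^15 J

5.479 × 10^15 J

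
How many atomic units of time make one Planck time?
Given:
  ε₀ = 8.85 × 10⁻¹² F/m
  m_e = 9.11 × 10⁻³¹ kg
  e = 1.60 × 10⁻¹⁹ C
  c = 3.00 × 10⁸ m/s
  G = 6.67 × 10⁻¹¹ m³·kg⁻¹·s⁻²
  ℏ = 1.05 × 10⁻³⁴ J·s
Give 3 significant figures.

Planck time: t_P = √(ℏG/c⁵) = 5.37 × 10⁻⁴⁴ s
atomic unit of time: τ_au = (4πε₀)²ℏ³/(m_e e⁴) = 2.40 × 10⁻¹⁷ s
ratio = 5.37 × 10⁻⁴⁴ / 2.40 × 10⁻¹⁷ = 2.24 × 10⁻²⁷

2.24 × 10⁻²⁷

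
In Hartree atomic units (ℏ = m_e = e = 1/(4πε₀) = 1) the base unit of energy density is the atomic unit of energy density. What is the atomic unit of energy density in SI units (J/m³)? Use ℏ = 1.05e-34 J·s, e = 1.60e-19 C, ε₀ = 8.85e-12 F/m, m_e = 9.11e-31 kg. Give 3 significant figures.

u_au = E_h/a₀³ = m_e⁴e¹⁰/((4πε₀)⁵ℏ⁸)
E_h = 4.38e-18 J
a₀ = 5.26e-11 m
E_h/a₀³ = 3.01e13 J/m³

3.01e13 J/m³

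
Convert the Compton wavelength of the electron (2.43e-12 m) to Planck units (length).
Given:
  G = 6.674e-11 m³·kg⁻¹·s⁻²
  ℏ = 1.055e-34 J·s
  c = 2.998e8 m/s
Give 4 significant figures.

Planck length: ℓ_P = √(ℏG/c³) = 1.616e-35 m.
2.43e-12 / 1.616e-35 = 1.503e23

1.503e23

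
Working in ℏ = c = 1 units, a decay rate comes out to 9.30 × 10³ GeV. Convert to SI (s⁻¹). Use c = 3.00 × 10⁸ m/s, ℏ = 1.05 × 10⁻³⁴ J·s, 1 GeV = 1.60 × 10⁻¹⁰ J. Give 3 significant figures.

A rate is [E]/ℏ; divide by ℏ.
1 GeV → 1/ℏ × (1 GeV in J) = 1.52 × 10²⁴ s⁻¹.
Result: 9.30 × 10³ × 1.52 × 10²⁴ = 1.42 × 10²⁸ s⁻¹.

1.42 × 10²⁸ s⁻¹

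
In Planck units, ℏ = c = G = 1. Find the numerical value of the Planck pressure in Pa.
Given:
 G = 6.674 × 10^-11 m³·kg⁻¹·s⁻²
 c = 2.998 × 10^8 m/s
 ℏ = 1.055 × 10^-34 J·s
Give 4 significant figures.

4.632 × 10^113 Pa

The unique combination of the constants set to 1 with dimensions of pressure is p_P = c⁷/(ℏG²).
  = 2.177 × 10^59 / 4.699 × 10^-55
  = 4.632 × 10^113 Pa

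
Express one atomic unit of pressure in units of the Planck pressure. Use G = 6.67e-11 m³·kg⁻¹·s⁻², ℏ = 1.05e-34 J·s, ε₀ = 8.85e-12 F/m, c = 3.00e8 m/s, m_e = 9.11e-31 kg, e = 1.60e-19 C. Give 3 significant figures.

6.44e-101

atomic unit of pressure: P_au = E_h/a₀³ = m_e⁴e¹⁰/((4πε₀)⁵ℏ⁸) = 3.01e13 Pa
Planck pressure: p_P = c⁷/(ℏG²) = 4.68e113 Pa
ratio = 3.01e13 / 4.68e113 = 6.44e-101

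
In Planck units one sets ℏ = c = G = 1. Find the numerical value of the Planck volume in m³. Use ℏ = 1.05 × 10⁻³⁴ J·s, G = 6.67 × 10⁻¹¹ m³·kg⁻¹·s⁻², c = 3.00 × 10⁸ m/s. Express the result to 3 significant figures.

V_P = (ℏG/c³)^(3/2)
  = √(1.75 × 10⁻²⁰⁹)
  = 4.18 × 10⁻¹⁰⁵ m³

4.18 × 10⁻¹⁰⁵ m³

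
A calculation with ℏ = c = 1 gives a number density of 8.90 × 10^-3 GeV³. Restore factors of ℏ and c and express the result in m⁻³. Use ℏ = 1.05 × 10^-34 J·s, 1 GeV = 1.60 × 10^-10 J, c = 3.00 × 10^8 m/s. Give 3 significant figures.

1.17 × 10^45 m⁻³

Number density is [L]⁻³ = [E]³/(ℏc)³.
1 GeV³ → 1/(ℏc)³ × (1 GeV in J)³ = 1.31 × 10^47 m⁻³.
Result: 8.90 × 10^-3 × 1.31 × 10^47 = 1.17 × 10^45 m⁻³.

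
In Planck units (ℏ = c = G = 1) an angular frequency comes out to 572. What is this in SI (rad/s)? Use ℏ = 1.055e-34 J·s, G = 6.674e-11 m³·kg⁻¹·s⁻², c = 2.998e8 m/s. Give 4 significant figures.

One Planck angular frequency: ω_P = √(c⁵/(ℏG)) = 1.855e43 rad/s.
572 × 1.855e43 rad/s = 1.061e46 rad/s

1.061e46 rad/s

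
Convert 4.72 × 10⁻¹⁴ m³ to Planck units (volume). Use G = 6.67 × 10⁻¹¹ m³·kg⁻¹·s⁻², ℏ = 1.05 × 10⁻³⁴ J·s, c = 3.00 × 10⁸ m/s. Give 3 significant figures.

Planck volume: V_P = (ℏG/c³)^(3/2) = 4.18 × 10⁻¹⁰⁵ m³.
4.72 × 10⁻¹⁴ / 4.18 × 10⁻¹⁰⁵ = 1.13 × 10⁹¹

1.13 × 10⁹¹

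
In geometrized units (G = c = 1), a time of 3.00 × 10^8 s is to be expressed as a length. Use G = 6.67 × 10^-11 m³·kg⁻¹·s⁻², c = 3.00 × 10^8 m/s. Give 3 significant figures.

Time → length via c.
3.00 × 10^8 s × (c) = 9.00 × 10^16 m

9.00 × 10^16 m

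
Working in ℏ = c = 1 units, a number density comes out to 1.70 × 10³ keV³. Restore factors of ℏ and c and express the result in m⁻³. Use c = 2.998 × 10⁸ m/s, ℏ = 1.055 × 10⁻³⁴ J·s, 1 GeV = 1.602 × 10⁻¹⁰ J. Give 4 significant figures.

Number density is [L]⁻³ = [E]³/(ℏc)³.
1 GeV³ → 1/(ℏc)³ × (1 GeV in J)³ = 1.299 × 10⁴⁷ m⁻³.
Convert the energy scale: 1.70 × 10³ keV³ = 1.70 × 10⁻¹⁵ GeV³.
Result: 1.70 × 10⁻¹⁵ × 1.299 × 10⁴⁷ = 2.209 × 10³² m⁻³.

2.209 × 10³² m⁻³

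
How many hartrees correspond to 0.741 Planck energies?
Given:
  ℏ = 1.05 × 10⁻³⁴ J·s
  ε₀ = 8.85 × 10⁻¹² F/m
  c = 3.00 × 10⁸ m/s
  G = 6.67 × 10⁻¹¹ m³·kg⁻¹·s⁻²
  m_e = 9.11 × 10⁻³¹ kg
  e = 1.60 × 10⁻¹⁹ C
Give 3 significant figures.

Planck energy: E_P = √(ℏc⁵/G) = 1.96 × 10⁹ J
hartree: E_h = m_e e⁴/(4πε₀ℏ)² = 4.38 × 10⁻¹⁸ J
0.741 × 1.96 × 10⁹ / 4.38 × 10⁻¹⁸ = 3.31 × 10²⁶

3.31 × 10²⁶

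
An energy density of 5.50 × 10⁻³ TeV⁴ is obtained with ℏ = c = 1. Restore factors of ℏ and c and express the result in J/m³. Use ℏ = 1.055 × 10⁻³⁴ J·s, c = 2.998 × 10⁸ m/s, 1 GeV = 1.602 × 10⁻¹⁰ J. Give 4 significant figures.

1.145 × 10⁴⁷ J/m³

[E]/[L]³ = [E]⁴/(ℏc)³; restore (ℏc)⁻³.
1 GeV⁴ → 1/(ℏc)³ × (1 GeV in J)⁴ = 2.082 × 10³⁷ J/m³.
Convert the energy scale: 5.50 × 10⁻³ TeV⁴ = 5.50 × 10⁹ GeV⁴.
Result: 5.50 × 10⁹ × 2.082 × 10³⁷ = 1.145 × 10⁴⁷ J/m³.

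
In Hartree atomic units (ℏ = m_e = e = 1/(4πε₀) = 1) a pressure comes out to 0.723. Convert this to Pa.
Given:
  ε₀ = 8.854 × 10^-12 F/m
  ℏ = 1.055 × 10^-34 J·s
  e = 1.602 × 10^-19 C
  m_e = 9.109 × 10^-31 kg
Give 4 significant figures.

One atomic unit of pressure: P_au = E_h/a₀³ = m_e⁴e¹⁰/((4πε₀)⁵ℏ⁸) = 2.929 × 10^13 Pa.
0.723 × 2.929 × 10^13 Pa = 2.118 × 10^13 Pa

2.118 × 10^13 Pa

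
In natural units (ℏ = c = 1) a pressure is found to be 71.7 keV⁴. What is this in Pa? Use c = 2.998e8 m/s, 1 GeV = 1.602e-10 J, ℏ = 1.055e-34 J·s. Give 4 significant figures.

Pressure is [E]/[L]³ = [E]⁴/(ℏc)³.
1 GeV⁴ → 1/(ℏc)³ × (1 GeV in J)⁴ = 2.082e37 Pa.
Convert the energy scale: 71.7 keV⁴ = 7.17e-23 GeV⁴.
Result: 7.17e-23 × 2.082e37 = 1.493e15 Pa.

1.493e15 Pa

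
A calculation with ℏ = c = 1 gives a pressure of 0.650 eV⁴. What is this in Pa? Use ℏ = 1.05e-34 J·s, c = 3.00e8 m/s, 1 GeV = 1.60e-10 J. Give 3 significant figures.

Pressure is [E]/[L]³ = [E]⁴/(ℏc)³.
1 GeV⁴ → 1/(ℏc)³ × (1 GeV in J)⁴ = 2.10e37 Pa.
Convert the energy scale: 0.650 eV⁴ = 6.50e-37 GeV⁴.
Result: 6.50e-37 × 2.10e37 = 13.6 Pa.

13.6 Pa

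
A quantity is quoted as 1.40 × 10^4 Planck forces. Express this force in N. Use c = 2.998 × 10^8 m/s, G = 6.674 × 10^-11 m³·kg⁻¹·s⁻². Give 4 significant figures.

One Planck force: F_P = c⁴/G = 1.210 × 10^44 N.
1.40 × 10^4 × 1.210 × 10^44 N = 1.695 × 10^48 N

1.695 × 10^48 N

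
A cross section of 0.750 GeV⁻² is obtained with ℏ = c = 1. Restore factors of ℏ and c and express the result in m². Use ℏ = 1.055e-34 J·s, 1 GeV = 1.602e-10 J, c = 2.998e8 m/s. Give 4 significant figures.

2.924e-32 m²

Area is [L]² = [E]⁻²·(ℏc)²; restore (ℏc)².
1 GeV⁻² → (ℏc)² × (1 GeV in J)⁻² = 3.898e-32 m².
Result: 0.750 × 3.898e-32 = 2.924e-32 m².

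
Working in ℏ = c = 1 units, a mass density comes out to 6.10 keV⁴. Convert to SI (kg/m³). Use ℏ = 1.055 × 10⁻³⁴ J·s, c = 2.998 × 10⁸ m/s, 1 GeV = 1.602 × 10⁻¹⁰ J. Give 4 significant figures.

Mass density is [E]/(c²[L]³) = [E]⁴/(ℏ³c⁵).
1 GeV⁴ → 1/(ℏ³c⁵) × (1 GeV in J)⁴ = 2.316 × 10²⁰ kg/m³.
Convert the energy scale: 6.10 keV⁴ = 6.10 × 10⁻²⁴ GeV⁴.
Result: 6.10 × 10⁻²⁴ × 2.316 × 10²⁰ = 1.413 × 10⁻³ kg/m³.

1.413 × 10⁻³ kg/m³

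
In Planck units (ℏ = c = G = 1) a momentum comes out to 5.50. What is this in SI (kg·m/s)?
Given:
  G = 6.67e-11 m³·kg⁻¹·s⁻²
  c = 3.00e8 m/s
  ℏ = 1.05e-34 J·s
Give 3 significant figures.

One Planck momentum: p_P = √(ℏc³/G) = 6.52 kg·m/s.
5.50 × 6.52 kg·m/s = 35.9 kg·m/s

35.9 kg·m/s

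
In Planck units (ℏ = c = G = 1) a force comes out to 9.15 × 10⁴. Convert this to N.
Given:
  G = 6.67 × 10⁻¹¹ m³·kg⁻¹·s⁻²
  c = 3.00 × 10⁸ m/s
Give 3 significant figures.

One Planck force: F_P = c⁴/G = 1.21 × 10⁴⁴ N.
9.15 × 10⁴ × 1.21 × 10⁴⁴ N = 1.11 × 10⁴⁹ N

1.11 × 10⁴⁹ N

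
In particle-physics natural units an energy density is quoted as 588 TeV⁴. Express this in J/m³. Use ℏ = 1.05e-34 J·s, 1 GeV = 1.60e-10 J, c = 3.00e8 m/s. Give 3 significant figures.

1.23e52 J/m³

[E]/[L]³ = [E]⁴/(ℏc)³; restore (ℏc)⁻³.
1 GeV⁴ → 1/(ℏc)³ × (1 GeV in J)⁴ = 2.10e37 J/m³.
Convert the energy scale: 588 TeV⁴ = 5.88e14 GeV⁴.
Result: 5.88e14 × 2.10e37 = 1.23e52 J/m³.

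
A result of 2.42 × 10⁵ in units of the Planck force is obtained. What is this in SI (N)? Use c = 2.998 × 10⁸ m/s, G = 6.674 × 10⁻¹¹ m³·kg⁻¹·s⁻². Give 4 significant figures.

2.929 × 10⁴⁹ N

One Planck force: F_P = c⁴/G = 1.210 × 10⁴⁴ N.
2.42 × 10⁵ × 1.210 × 10⁴⁴ N = 2.929 × 10⁴⁹ N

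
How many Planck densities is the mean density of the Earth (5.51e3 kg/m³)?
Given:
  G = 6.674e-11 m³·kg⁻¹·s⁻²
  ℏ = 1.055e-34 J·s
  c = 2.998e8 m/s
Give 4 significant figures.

Planck density: ρ_P = c⁵/(ℏG²) = 5.154e96 kg/m³.
5.51e3 / 5.154e96 = 1.069e-93

1.069e-93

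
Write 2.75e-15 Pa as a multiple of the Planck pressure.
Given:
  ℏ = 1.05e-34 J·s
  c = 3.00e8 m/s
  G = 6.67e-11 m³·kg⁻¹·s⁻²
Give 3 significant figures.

Planck pressure: p_P = c⁷/(ℏG²) = 4.68e113 Pa.
2.75e-15 / 4.68e113 = 5.87e-129

5.87e-129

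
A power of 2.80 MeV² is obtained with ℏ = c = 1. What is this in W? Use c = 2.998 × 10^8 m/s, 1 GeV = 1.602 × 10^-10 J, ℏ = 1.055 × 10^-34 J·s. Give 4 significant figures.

Power is [E]/[T] = [E]²/ℏ.
1 GeV² → 1/ℏ × (1 GeV in J)² = 2.433 × 10^14 W.
Convert the energy scale: 2.80 MeV² = 2.80 × 10^-6 GeV².
Result: 2.80 × 10^-6 × 2.433 × 10^14 = 6.811 × 10^8 W.

6.811 × 10^8 W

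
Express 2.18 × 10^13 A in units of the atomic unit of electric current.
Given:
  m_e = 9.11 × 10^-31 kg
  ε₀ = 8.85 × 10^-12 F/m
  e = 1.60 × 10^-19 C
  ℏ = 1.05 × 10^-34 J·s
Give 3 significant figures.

atomic unit of electric current: I_au = e E_h/ℏ = m_e e⁵/((4πε₀)²ℏ³) = 6.67 × 10^-3 A.
2.18 × 10^13 / 6.67 × 10^-3 = 3.27 × 10^15

3.27 × 10^15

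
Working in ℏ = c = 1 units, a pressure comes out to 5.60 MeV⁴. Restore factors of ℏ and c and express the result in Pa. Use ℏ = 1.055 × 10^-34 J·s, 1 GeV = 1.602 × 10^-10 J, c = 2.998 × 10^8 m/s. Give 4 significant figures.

1.166 × 10^26 Pa

Pressure is [E]/[L]³ = [E]⁴/(ℏc)³.
1 GeV⁴ → 1/(ℏc)³ × (1 GeV in J)⁴ = 2.082 × 10^37 Pa.
Convert the energy scale: 5.60 MeV⁴ = 5.60 × 10^-12 GeV⁴.
Result: 5.60 × 10^-12 × 2.082 × 10^37 = 1.166 × 10^26 Pa.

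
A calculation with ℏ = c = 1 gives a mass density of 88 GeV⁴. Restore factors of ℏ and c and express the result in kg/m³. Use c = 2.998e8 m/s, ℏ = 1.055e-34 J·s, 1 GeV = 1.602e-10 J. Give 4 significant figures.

2.038e22 kg/m³

Mass density is [E]/(c²[L]³) = [E]⁴/(ℏ³c⁵).
1 GeV⁴ → 1/(ℏ³c⁵) × (1 GeV in J)⁴ = 2.316e20 kg/m³.
Result: 88 × 2.316e20 = 2.038e22 kg/m³.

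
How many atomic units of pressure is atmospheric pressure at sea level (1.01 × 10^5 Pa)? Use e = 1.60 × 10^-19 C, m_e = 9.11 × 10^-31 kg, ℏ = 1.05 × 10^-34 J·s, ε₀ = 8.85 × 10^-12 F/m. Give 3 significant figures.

atomic unit of pressure: P_au = E_h/a₀³ = m_e⁴e¹⁰/((4πε₀)⁵ℏ⁸) = 3.01 × 10^13 Pa.
1.01 × 10^5 / 3.01 × 10^13 = 3.35 × 10^-9

3.35 × 10^-9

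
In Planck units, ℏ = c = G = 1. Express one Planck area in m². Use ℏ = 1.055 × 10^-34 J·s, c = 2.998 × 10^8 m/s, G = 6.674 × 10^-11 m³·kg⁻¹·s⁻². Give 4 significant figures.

2.613 × 10^-70 m²

From ℏ = c = G = 1 the area scale is A_P = ℏG/c³.
  = 7.041 × 10^-45 / 2.695 × 10^25
  = 2.613 × 10^-70 m²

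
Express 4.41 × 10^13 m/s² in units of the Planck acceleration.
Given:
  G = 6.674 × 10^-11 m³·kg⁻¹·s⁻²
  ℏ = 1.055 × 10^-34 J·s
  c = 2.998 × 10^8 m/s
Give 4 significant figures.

Planck acceleration: a_P = √(c⁷/(ℏG)) = 5.560 × 10^51 m/s².
4.41 × 10^13 / 5.560 × 10^51 = 7.931 × 10^-39

7.931 × 10^-39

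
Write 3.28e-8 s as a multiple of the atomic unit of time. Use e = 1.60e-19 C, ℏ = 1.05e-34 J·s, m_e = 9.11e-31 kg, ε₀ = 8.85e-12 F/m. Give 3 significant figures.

1.37e9

atomic unit of time: τ_au = (4πε₀)²ℏ³/(m_e e⁴) = 2.40e-17 s.
3.28e-8 / 2.40e-17 = 1.37e9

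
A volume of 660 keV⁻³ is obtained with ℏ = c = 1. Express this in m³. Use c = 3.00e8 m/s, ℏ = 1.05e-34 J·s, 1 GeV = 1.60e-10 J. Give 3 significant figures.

Volume is [L]³ = [E]⁻³·(ℏc)³.
1 GeV⁻³ → (ℏc)³ × (1 GeV in J)⁻³ = 7.63e-48 m³.
Convert the energy scale: 660 keV⁻³ = 6.60e20 GeV⁻³.
Result: 6.60e20 × 7.63e-48 = 5.04e-27 m³.

5.04e-27 m³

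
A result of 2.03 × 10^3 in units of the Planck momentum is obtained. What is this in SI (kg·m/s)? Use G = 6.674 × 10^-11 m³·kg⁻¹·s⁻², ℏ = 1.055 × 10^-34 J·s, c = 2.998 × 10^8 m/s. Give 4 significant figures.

One Planck momentum: p_P = √(ℏc³/G) = 6.527 kg·m/s.
2.03 × 10^3 × 6.527 kg·m/s = 1.325 × 10^4 kg·m/s

1.325 × 10^4 kg·m/s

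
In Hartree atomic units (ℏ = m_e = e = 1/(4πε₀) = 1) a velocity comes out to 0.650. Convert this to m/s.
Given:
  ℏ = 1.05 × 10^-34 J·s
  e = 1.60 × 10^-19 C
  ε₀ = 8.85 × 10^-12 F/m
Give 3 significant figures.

One atomic unit of velocity: v_au = e²/(4πε₀ℏ) = 2.19 × 10^6 m/s.
0.650 × 2.19 × 10^6 m/s = 1.42 × 10^6 m/s

1.42 × 10^6 m/s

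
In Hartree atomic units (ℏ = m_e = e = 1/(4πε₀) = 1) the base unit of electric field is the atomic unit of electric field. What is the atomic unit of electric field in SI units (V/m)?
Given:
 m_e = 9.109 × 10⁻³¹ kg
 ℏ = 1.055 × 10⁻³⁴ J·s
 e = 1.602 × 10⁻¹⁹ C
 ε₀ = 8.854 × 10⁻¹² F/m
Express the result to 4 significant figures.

5.131 × 10¹¹ V/m

E_au = E_h/(e a₀) = m_e²e⁵/((4πε₀)³ℏ⁴)
E_h = 4.354 × 10⁻¹⁸ J
a₀ = 5.297 × 10⁻¹¹ m
E_h/(e·a₀) = 5.131 × 10¹¹ V/m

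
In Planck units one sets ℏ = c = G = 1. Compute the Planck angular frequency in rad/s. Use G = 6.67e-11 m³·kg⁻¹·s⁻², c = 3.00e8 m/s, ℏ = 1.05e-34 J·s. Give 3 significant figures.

ω_P = √(c⁵/(ℏG))
  = √(3.47e86)
  = 1.86e43 rad/s

1.86e43 rad/s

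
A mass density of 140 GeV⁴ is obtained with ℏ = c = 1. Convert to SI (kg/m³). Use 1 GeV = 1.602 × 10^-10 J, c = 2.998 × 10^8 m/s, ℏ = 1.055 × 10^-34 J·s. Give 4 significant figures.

Mass density is [E]/(c²[L]³) = [E]⁴/(ℏ³c⁵).
1 GeV⁴ → 1/(ℏ³c⁵) × (1 GeV in J)⁴ = 2.316 × 10^20 kg/m³.
Result: 140 × 2.316 × 10^20 = 3.242 × 10^22 kg/m³.

3.242 × 10^22 kg/m³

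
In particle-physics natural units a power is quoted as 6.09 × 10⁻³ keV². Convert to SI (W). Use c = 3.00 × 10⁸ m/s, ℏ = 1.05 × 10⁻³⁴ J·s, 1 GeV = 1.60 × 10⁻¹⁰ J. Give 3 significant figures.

Power is [E]/[T] = [E]²/ℏ.
1 GeV² → 1/ℏ × (1 GeV in J)² = 2.44 × 10¹⁴ W.
Convert the energy scale: 6.09 × 10⁻³ keV² = 6.09 × 10⁻¹⁵ GeV².
Result: 6.09 × 10⁻¹⁵ × 2.44 × 10¹⁴ = 1.48 W.

1.48 W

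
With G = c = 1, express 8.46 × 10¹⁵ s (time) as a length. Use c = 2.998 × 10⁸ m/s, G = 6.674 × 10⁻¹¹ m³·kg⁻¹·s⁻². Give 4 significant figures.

Time → length via c.
8.46 × 10¹⁵ s × (c) = 2.536 × 10²⁴ m

2.536 × 10²⁴ m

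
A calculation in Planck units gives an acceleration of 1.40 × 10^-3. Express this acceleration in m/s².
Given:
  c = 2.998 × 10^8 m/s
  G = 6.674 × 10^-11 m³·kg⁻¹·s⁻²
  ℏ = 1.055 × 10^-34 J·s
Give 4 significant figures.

7.784 × 10^48 m/s²

One Planck acceleration: a_P = √(c⁷/(ℏG)) = 5.560 × 10^51 m/s².
1.40 × 10^-3 × 5.560 × 10^51 m/s² = 7.784 × 10^48 m/s²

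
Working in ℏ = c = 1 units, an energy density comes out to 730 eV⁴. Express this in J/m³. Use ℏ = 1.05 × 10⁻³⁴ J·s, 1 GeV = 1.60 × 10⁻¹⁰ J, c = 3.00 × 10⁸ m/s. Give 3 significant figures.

1.53 × 10⁴ J/m³

[E]/[L]³ = [E]⁴/(ℏc)³; restore (ℏc)⁻³.
1 GeV⁴ → 1/(ℏc)³ × (1 GeV in J)⁴ = 2.10 × 10³⁷ J/m³.
Convert the energy scale: 730 eV⁴ = 7.30 × 10⁻³⁴ GeV⁴.
Result: 7.30 × 10⁻³⁴ × 2.10 × 10³⁷ = 1.53 × 10⁴ J/m³.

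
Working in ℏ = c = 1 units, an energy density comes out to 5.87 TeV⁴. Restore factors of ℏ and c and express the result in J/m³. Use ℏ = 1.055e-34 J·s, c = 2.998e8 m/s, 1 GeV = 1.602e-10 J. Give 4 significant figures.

1.222e50 J/m³

[E]/[L]³ = [E]⁴/(ℏc)³; restore (ℏc)⁻³.
1 GeV⁴ → 1/(ℏc)³ × (1 GeV in J)⁴ = 2.082e37 J/m³.
Convert the energy scale: 5.87 TeV⁴ = 5.87e12 GeV⁴.
Result: 5.87e12 × 2.082e37 = 1.222e50 J/m³.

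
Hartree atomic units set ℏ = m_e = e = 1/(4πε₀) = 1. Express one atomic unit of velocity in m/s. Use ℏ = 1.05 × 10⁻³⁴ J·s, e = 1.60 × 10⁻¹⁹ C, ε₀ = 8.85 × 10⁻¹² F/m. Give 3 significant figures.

2.19 × 10⁶ m/s

The unique combination of the constants set to 1 with dimensions of velocity is v_au = e²/(4πε₀ℏ).
  = 2.56 × 10⁻³⁸ / 1.17 × 10⁻⁴⁴
  = 2.19 × 10⁶ m/s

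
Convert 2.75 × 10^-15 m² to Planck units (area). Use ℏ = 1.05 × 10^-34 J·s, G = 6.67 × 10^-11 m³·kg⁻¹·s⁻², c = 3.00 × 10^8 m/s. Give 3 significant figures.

1.06 × 10^55

Planck area: A_P = ℏG/c³ = 2.59 × 10^-70 m².
2.75 × 10^-15 / 2.59 × 10^-70 = 1.06 × 10^55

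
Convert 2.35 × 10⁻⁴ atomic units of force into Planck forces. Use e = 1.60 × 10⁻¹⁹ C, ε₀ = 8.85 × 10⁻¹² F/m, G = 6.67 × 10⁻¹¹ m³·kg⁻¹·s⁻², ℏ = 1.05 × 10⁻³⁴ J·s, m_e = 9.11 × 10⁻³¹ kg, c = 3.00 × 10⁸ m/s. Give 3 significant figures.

1.61 × 10⁻⁵⁵

atomic unit of force: F_au = E_h/a₀ = m_e²e⁶/((4πε₀)³ℏ⁴) = 8.33 × 10⁻⁸ N
Planck force: F_P = c⁴/G = 1.21 × 10⁴⁴ N
2.35 × 10⁻⁴ × 8.33 × 10⁻⁸ / 1.21 × 10⁴⁴ = 1.61 × 10⁻⁵⁵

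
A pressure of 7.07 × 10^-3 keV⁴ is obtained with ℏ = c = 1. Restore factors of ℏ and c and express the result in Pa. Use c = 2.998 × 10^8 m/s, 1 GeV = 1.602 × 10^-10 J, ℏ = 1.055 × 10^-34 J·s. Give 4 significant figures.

Pressure is [E]/[L]³ = [E]⁴/(ℏc)³.
1 GeV⁴ → 1/(ℏc)³ × (1 GeV in J)⁴ = 2.082 × 10^37 Pa.
Convert the energy scale: 7.07 × 10^-3 keV⁴ = 7.07 × 10^-27 GeV⁴.
Result: 7.07 × 10^-27 × 2.082 × 10^37 = 1.472 × 10^11 Pa.

1.472 × 10^11 Pa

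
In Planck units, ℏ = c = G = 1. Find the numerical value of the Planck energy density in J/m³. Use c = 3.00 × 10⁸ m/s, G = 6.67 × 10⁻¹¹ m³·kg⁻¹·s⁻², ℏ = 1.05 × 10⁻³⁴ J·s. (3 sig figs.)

The unique combination of the constants set to 1 with dimensions of energy density is u_P = c⁷/(ℏG²).
  = 2.19 × 10⁵⁹ / 4.67 × 10⁻⁵⁵
  = 4.68 × 10¹¹³ J/m³

4.68 × 10¹¹³ J/m³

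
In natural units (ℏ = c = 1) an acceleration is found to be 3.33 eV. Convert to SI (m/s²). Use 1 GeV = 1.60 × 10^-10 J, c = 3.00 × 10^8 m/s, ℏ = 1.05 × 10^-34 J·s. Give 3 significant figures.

Acceleration is [L]/[T]² = c·[E]/ℏ.
1 GeV → c/ℏ × (1 GeV in J) = 4.57 × 10^32 m/s².
Convert the energy scale: 3.33 eV = 3.33 × 10^-9 GeV.
Result: 3.33 × 10^-9 × 4.57 × 10^32 = 1.52 × 10^24 m/s².

1.52 × 10^24 m/s²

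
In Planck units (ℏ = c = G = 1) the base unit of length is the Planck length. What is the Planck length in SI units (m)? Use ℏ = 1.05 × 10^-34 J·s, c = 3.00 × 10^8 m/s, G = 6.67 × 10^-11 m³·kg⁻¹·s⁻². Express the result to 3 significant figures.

1.61 × 10^-35 m

ℓ_P = √(ℏG/c³)
  = √(2.59 × 10^-70)
  = 1.61 × 10^-35 m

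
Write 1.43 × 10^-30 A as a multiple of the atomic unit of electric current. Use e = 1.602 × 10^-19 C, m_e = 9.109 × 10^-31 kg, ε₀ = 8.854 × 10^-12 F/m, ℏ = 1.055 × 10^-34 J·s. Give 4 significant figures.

atomic unit of electric current: I_au = e E_h/ℏ = m_e e⁵/((4πε₀)²ℏ³) = 6.612 × 10^-3 A.
1.43 × 10^-30 / 6.612 × 10^-3 = 2.163 × 10^-28

2.163 × 10^-28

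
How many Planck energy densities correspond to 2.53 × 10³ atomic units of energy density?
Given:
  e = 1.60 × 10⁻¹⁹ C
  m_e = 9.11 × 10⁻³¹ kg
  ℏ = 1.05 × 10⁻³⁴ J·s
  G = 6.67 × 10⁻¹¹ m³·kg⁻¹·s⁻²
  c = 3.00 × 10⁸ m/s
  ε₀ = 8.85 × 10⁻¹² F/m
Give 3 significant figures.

atomic unit of energy density: u_au = E_h/a₀³ = m_e⁴e¹⁰/((4πε₀)⁵ℏ⁸) = 3.01 × 10¹³ J/m³
Planck energy density: u_P = c⁷/(ℏG²) = 4.68 × 10¹¹³ J/m³
2.53 × 10³ × 3.01 × 10¹³ / 4.68 × 10¹¹³ = 1.63 × 10⁻⁹⁷

1.63 × 10⁻⁹⁷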